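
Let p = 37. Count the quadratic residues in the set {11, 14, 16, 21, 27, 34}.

5

(11/37) = +1 → QR.
(14/37) = -1 → non-residue.
(16/37) = +1 → QR.
(21/37) = +1 → QR.
(27/37) = +1 → QR.
(34/37) = +1 → QR.
Total quadratic residues among the 6: 5.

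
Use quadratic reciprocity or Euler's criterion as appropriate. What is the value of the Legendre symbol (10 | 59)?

-1

Euler's criterion: (10/59) ≡ 10^29 (mod 59).
10^2 ≡ 41 (mod 59)
10^4 ≡ 29 (mod 59)
10^8 ≡ 15 (mod 59)
10^16 ≡ 48 (mod 59)
10^29 = 10^(16+8+4+1) ≡ 58 (mod 59).
Result is 58 ≡ −1, so (10/59) = −1.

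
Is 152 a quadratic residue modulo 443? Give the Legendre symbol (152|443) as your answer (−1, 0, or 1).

Pull out 2^3: since 443 ≡ 3 (mod 8), (2/443) = -1, so (2/443)^3 = -1.
Reciprocity: 19 ≡ 3 and 443 ≡ 3 (mod 4), so (19/443) = −(443/19).
Reduce top mod 19: now compute (6/19).
Pull out 2: since 19 ≡ 3 (mod 8), (2/19) = -1.
Reciprocity: 3 ≡ 3 and 19 ≡ 3 (mod 4), so (3/19) = −(19/3).
Reduce top mod 3: now compute (1/3).
Reached (1/3) = 1. Collecting the sign flips along the way, the symbol is +1.

1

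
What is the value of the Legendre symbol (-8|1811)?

1

First reduce: -8 ≡ 1803 (mod 1811).
Reciprocity: 1803 ≡ 3 and 1811 ≡ 3 (mod 4), so (1803/1811) = −(1811/1803).
Reduce top mod 1803: now compute (8/1803).
Pull out 2^3: since 1803 ≡ 3 (mod 8), (2/1803) = -1, so (2/1803)^3 = -1.
Reached (1/1803) = 1. Collecting the sign flips along the way, the symbol is +1.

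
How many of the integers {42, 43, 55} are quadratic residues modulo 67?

1

(42/67) = -1 → non-residue.
(43/67) = -1 → non-residue.
(55/67) = +1 → QR.
Total quadratic residues among the 3: 1.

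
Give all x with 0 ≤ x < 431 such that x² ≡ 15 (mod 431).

Since 431 ≡ 3 (mod 4), a square root of 15 is 15^((431+1)/4) = 15^108 mod 431.
Repeated squaring: 15^2≡225, 15^4≡198, 15^8≡414, 15^16≡289, 15^32≡338, 15^64≡29 (mod 431).
15^108 = 15^(64+32+8+4) ≡ 380 (mod 431).
Check: 380² = 144400 ≡ 15 (mod 431). The two roots are 51 and 380.

51, 380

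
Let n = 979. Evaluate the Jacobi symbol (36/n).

1

Pull out 2^2: since 979 ≡ 3 (mod 8), (2/979) = -1, so (2/979)^2 = +1.
Reciprocity: 9 ≡ 1 and 979 ≡ 3 (mod 4), so (9/979) = +(979/9).
Reduce top mod 9: now compute (7/9).
Reciprocity: 7 ≡ 3 and 9 ≡ 1 (mod 4), so (7/9) = +(9/7).
Reduce top mod 7: now compute (2/7).
Pull out 2: since 7 ≡ 7 (mod 8), (2/7) = +1.
Reached (1/7) = 1. Collecting the sign flips along the way, the symbol is +1.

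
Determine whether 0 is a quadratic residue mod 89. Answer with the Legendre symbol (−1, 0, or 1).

0

Top reduces to 0: gcd > 1, so the symbol is 0.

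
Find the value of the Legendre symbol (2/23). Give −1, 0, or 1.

Pull out 2: since 23 ≡ 7 (mod 8), (2/23) = +1.
Reached (1/23) = 1. Collecting the sign flips along the way, the symbol is +1.

1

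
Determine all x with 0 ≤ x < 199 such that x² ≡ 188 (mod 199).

Since 199 ≡ 3 (mod 4), a square root of 188 is 188^((199+1)/4) = 188^50 mod 199.
Repeated squaring: 188^2≡121, 188^4≡114, 188^8≡61, 188^16≡139, 188^32≡18 (mod 199).
188^50 = 188^(32+16+2) ≡ 63 (mod 199).
Check: 63² = 3969 ≡ 188 (mod 199). The two roots are 63 and 136.

63, 136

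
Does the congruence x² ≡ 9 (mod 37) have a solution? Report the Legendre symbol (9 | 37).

Reciprocity: 9 ≡ 1 and 37 ≡ 1 (mod 4), so (9/37) = +(37/9).
Reduce top mod 9: now compute (1/9).
Reached (1/9) = 1. Collecting the sign flips along the way, the symbol is +1.

1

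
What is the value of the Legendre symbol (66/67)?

-1

Pull out 2: since 67 ≡ 3 (mod 8), (2/67) = -1.
Reciprocity: 33 ≡ 1 and 67 ≡ 3 (mod 4), so (33/67) = +(67/33).
Reduce top mod 33: now compute (1/33).
Reached (1/33) = 1. Collecting the sign flips along the way, the symbol is -1.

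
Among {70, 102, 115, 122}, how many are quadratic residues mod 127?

(70/127) = +1 → QR.
(102/127) = -1 → non-residue.
(115/127) = +1 → QR.
(122/127) = +1 → QR.
Total quadratic residues among the 4: 3.

3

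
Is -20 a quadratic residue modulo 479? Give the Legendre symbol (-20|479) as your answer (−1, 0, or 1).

-1

First reduce: -20 ≡ 459 (mod 479).
Reciprocity: 459 ≡ 3 and 479 ≡ 3 (mod 4), so (459/479) = −(479/459).
Reduce top mod 459: now compute (20/459).
Pull out 2^2: since 459 ≡ 3 (mod 8), (2/459) = -1, so (2/459)^2 = +1.
Reciprocity: 5 ≡ 1 and 459 ≡ 3 (mod 4), so (5/459) = +(459/5).
Reduce top mod 5: now compute (4/5).
Pull out 2^2: since 5 ≡ 5 (mod 8), (2/5) = -1, so (2/5)^2 = +1.
Reached (1/5) = 1. Collecting the sign flips along the way, the symbol is -1.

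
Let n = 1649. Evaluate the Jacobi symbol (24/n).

-1

Pull out 2^3: since 1649 ≡ 1 (mod 8), (2/1649) = +1, so (2/1649)^3 = +1.
Reciprocity: 3 ≡ 3 and 1649 ≡ 1 (mod 4), so (3/1649) = +(1649/3).
Reduce top mod 3: now compute (2/3).
Pull out 2: since 3 ≡ 3 (mod 8), (2/3) = -1.
Reached (1/3) = 1. Collecting the sign flips along the way, the symbol is -1.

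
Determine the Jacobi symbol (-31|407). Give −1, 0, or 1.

1

First reduce: -31 ≡ 376 (mod 407).
Pull out 2^3: since 407 ≡ 7 (mod 8), (2/407) = +1, so (2/407)^3 = +1.
Reciprocity: 47 ≡ 3 and 407 ≡ 3 (mod 4), so (47/407) = −(407/47).
Reduce top mod 47: now compute (31/47).
Reciprocity: 31 ≡ 3 and 47 ≡ 3 (mod 4), so (31/47) = −(47/31).
Reduce top mod 31: now compute (16/31).
Pull out 2^4: since 31 ≡ 7 (mod 8), (2/31) = +1, so (2/31)^4 = +1.
Reached (1/31) = 1. Collecting the sign flips along the way, the symbol is +1.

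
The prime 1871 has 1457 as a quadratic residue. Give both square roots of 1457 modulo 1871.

625, 1246

Since 1871 ≡ 3 (mod 4), a square root of 1457 is 1457^((1871+1)/4) = 1457^468 mod 1871.
Repeated squaring: 1457^2≡1135, 1457^4≡977, 1457^8≡319, 1457^16≡727, 1457^32≡907, 1457^64≡1280, 1457^128≡1275, 1457^256≡1597 (mod 1871).
1457^468 = 1457^(256+128+64+16+4) ≡ 625 (mod 1871).
Check: 625² = 390625 ≡ 1457 (mod 1871). The two roots are 625 and 1246.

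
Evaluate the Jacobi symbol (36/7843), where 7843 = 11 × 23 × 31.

Pull out 2^2: since 7843 ≡ 3 (mod 8), (2/7843) = -1, so (2/7843)^2 = +1.
Reciprocity: 9 ≡ 1 and 7843 ≡ 3 (mod 4), so (9/7843) = +(7843/9).
Reduce top mod 9: now compute (4/9).
Pull out 2^2: since 9 ≡ 1 (mod 8), (2/9) = +1, so (2/9)^2 = +1.
Reached (1/9) = 1. Collecting the sign flips along the way, the symbol is +1.

1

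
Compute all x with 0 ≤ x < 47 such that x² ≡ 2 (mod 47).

7, 40

Since 47 ≡ 3 (mod 4), a square root of 2 is 2^((47+1)/4) = 2^12 mod 47.
Repeated squaring: 2^2≡4, 2^4≡16, 2^8≡21 (mod 47).
2^12 = 2^(8+4) ≡ 7 (mod 47).
Check: 7² = 49 ≡ 2 (mod 47). The two roots are 7 and 40.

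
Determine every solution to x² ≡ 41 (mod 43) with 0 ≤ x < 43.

Since 43 ≡ 3 (mod 4), a square root of 41 is 41^((43+1)/4) = 41^11 mod 43.
Repeated squaring: 41^2≡4, 41^4≡16, 41^8≡41 (mod 43).
41^11 = 41^(8+2+1) ≡ 16 (mod 43).
Check: 16² = 256 ≡ 41 (mod 43). The two roots are 16 and 27.

16, 27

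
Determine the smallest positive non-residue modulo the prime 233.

(2/233) = +1, so 2 is a residue.
(3/233) = −1, so 3 is the smallest positive non-residue mod 233.

3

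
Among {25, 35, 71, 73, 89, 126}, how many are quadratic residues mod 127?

(25/127) = +1 → QR.
(35/127) = +1 → QR.
(71/127) = +1 → QR.
(73/127) = +1 → QR.
(89/127) = -1 → non-residue.
(126/127) = -1 → non-residue.
Total quadratic residues among the 6: 4.

4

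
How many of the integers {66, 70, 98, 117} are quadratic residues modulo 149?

(66/149) = -1 → non-residue.
(70/149) = -1 → non-residue.
(98/149) = -1 → non-residue.
(117/149) = -1 → non-residue.
Total quadratic residues among the 4: 0.

0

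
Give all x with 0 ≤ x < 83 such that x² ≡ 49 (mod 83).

Since 83 ≡ 3 (mod 4), a square root of 49 is 49^((83+1)/4) = 49^21 mod 83.
Repeated squaring: 49^2≡77, 49^4≡36, 49^8≡51, 49^16≡28 (mod 83).
49^21 = 49^(16+4+1) ≡ 7 (mod 83).
Check: 7² = 49 ≡ 49 (mod 83). The two roots are 7 and 76.

7, 76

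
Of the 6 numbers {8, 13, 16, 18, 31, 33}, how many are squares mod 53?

2

(8/53) = -1 → non-residue.
(13/53) = +1 → QR.
(16/53) = +1 → QR.
(18/53) = -1 → non-residue.
(31/53) = -1 → non-residue.
(33/53) = -1 → non-residue.
Total quadratic residues among the 6: 2.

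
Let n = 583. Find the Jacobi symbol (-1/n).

First reduce: -1 ≡ 582 (mod 583).
Pull out 2: since 583 ≡ 7 (mod 8), (2/583) = +1.
Reciprocity: 291 ≡ 3 and 583 ≡ 3 (mod 4), so (291/583) = −(583/291).
Reduce top mod 291: now compute (1/291).
Reached (1/291) = 1. Collecting the sign flips along the way, the symbol is -1.

-1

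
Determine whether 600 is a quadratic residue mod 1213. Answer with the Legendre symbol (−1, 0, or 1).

Pull out 2^3: since 1213 ≡ 5 (mod 8), (2/1213) = -1, so (2/1213)^3 = -1.
Reciprocity: 75 ≡ 3 and 1213 ≡ 1 (mod 4), so (75/1213) = +(1213/75).
Reduce top mod 75: now compute (13/75).
Reciprocity: 13 ≡ 1 and 75 ≡ 3 (mod 4), so (13/75) = +(75/13).
Reduce top mod 13: now compute (10/13).
Pull out 2: since 13 ≡ 5 (mod 8), (2/13) = -1.
Reciprocity: 5 ≡ 1 and 13 ≡ 1 (mod 4), so (5/13) = +(13/5).
Reduce top mod 5: now compute (3/5).
Reciprocity: 3 ≡ 3 and 5 ≡ 1 (mod 4), so (3/5) = +(5/3).
Reduce top mod 3: now compute (2/3).
Pull out 2: since 3 ≡ 3 (mod 8), (2/3) = -1.
Reached (1/3) = 1. Collecting the sign flips along the way, the symbol is -1.

-1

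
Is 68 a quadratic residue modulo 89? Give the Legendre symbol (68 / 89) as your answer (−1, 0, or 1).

1

Euler's criterion: (68/89) ≡ 68^44 (mod 89).
68^2 ≡ 85 (mod 89)
68^4 ≡ 16 (mod 89)
68^8 ≡ 78 (mod 89)
68^16 ≡ 32 (mod 89)
68^32 ≡ 45 (mod 89)
68^44 = 68^(32+8+4) ≡ 1 (mod 89).
Result is 1, so (68/89) = 1.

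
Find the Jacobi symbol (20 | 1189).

1

Pull out 2^2: since 1189 ≡ 5 (mod 8), (2/1189) = -1, so (2/1189)^2 = +1.
Reciprocity: 5 ≡ 1 and 1189 ≡ 1 (mod 4), so (5/1189) = +(1189/5).
Reduce top mod 5: now compute (4/5).
Pull out 2^2: since 5 ≡ 5 (mod 8), (2/5) = -1, so (2/5)^2 = +1.
Reached (1/5) = 1. Collecting the sign flips along the way, the symbol is +1.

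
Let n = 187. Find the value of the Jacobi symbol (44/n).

Pull out 2^2: since 187 ≡ 3 (mod 8), (2/187) = -1, so (2/187)^2 = +1.
Reciprocity: 11 ≡ 3 and 187 ≡ 3 (mod 4), so (11/187) = −(187/11).
Reduce top mod 11: now compute (0/11).
Top reduces to 0: gcd > 1, so the symbol is 0.

0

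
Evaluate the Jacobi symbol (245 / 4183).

Reciprocity: 245 ≡ 1 and 4183 ≡ 3 (mod 4), so (245/4183) = +(4183/245).
Reduce top mod 245: now compute (18/245).
Pull out 2: since 245 ≡ 5 (mod 8), (2/245) = -1.
Reciprocity: 9 ≡ 1 and 245 ≡ 1 (mod 4), so (9/245) = +(245/9).
Reduce top mod 9: now compute (2/9).
Pull out 2: since 9 ≡ 1 (mod 8), (2/9) = +1.
Reached (1/9) = 1. Collecting the sign flips along the way, the symbol is -1.

-1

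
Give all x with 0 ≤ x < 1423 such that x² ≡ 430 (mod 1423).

Since 1423 ≡ 3 (mod 4), a square root of 430 is 430^((1423+1)/4) = 430^356 mod 1423.
Repeated squaring: 430^2≡1333, 430^4≡985, 430^8≡1162, 430^16≡1240, 430^32≡760, 430^64≡1285, 430^128≡545, 430^256≡1041 (mod 1423).
430^356 = 430^(256+64+32+4) ≡ 938 (mod 1423).
Check: 938² = 879844 ≡ 430 (mod 1423). The two roots are 485 and 938.

485, 938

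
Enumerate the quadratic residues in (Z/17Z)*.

Square k = 1,…,8 (k and 17−k give the same square):
1²=1, 2²=4, 3²=9, 4²=16, 5²≡8, 6²≡2, 7²≡15, 8²≡13 (mod 17).
So the quadratic residues mod 17 are {1, 2, 4, 8, 9, 13, 15, 16}.

1 2 4 8 9 13 15 16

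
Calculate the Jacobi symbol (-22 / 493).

-1

First reduce: -22 ≡ 471 (mod 493).
Reciprocity: 471 ≡ 3 and 493 ≡ 1 (mod 4), so (471/493) = +(493/471).
Reduce top mod 471: now compute (22/471).
Pull out 2: since 471 ≡ 7 (mod 8), (2/471) = +1.
Reciprocity: 11 ≡ 3 and 471 ≡ 3 (mod 4), so (11/471) = −(471/11).
Reduce top mod 11: now compute (9/11).
Reciprocity: 9 ≡ 1 and 11 ≡ 3 (mod 4), so (9/11) = +(11/9).
Reduce top mod 9: now compute (2/9).
Pull out 2: since 9 ≡ 1 (mod 8), (2/9) = +1.
Reached (1/9) = 1. Collecting the sign flips along the way, the symbol is -1.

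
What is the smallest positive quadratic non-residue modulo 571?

2

(2/571) = −1, so 2 is the smallest positive non-residue mod 571.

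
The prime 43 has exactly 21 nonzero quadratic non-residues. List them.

2 3 5 7 8 12 18 19 20 22 26 27 28 29 30 32 33 34 37 39 42

Square k = 1,…,21 (k and 43−k give the same square):
1²=1, 2²=4, 3²=9, 4²=16, 5²=25, 6²=36, 7²≡6, 8²≡21, 9²≡38, 10²≡14, 11²≡35, 12²≡15, 13²≡40, 14²≡24, 15²≡10, 16²≡41, 17²≡31, 18²≡23, 19²≡17, 20²≡13, 21²≡11 (mod 43).
The residues are {1, 4, 6, 9, 10, 11, 13, 14, 15, 16, 17, 21, 23, 24, 25, 31, 35, 36, 38, 40, 41}; the non-residues are the remaining 21 nonzero classes.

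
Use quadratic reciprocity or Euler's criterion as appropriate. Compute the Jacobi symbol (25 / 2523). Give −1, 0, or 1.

1

Reciprocity: 25 ≡ 1 and 2523 ≡ 3 (mod 4), so (25/2523) = +(2523/25).
Reduce top mod 25: now compute (23/25).
Reciprocity: 23 ≡ 3 and 25 ≡ 1 (mod 4), so (23/25) = +(25/23).
Reduce top mod 23: now compute (2/23).
Pull out 2: since 23 ≡ 7 (mod 8), (2/23) = +1.
Reached (1/23) = 1. Collecting the sign flips along the way, the symbol is +1.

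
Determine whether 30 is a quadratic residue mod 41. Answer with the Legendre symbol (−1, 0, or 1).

-1

Euler's criterion: (30/41) ≡ 30^20 (mod 41).
30^2 ≡ 39 (mod 41)
30^4 ≡ 4 (mod 41)
30^8 ≡ 16 (mod 41)
30^16 ≡ 10 (mod 41)
30^20 = 30^(16+4) ≡ 40 (mod 41).
Result is 40 ≡ −1, so (30/41) = −1.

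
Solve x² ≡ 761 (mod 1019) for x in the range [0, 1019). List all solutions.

487, 532

Since 1019 ≡ 3 (mod 4), a square root of 761 is 761^((1019+1)/4) = 761^255 mod 1019.
Repeated squaring: 761^2≡329, 761^4≡227, 761^8≡579, 761^16≡1009, 761^32≡100, 761^64≡829, 761^128≡435 (mod 1019).
761^255 = 761^(128+64+32+16+8+4+2+1) ≡ 487 (mod 1019).
Check: 487² = 237169 ≡ 761 (mod 1019). The two roots are 487 and 532.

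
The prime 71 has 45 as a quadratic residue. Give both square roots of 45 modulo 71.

20, 51

Since 71 ≡ 3 (mod 4), a square root of 45 is 45^((71+1)/4) = 45^18 mod 71.
Repeated squaring: 45^2≡37, 45^4≡20, 45^8≡45, 45^16≡37 (mod 71).
45^18 = 45^(16+2) ≡ 20 (mod 71).
Check: 20² = 400 ≡ 45 (mod 71). The two roots are 20 and 51.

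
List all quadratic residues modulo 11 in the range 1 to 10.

1, 3, 4, 5, 9

Square k = 1,…,5 (k and 11−k give the same square):
1²=1, 2²=4, 3²=9, 4²≡5, 5²≡3 (mod 11).
So the quadratic residues mod 11 are {1, 3, 4, 5, 9}.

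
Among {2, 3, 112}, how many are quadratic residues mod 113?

(2/113) = +1 → QR.
(3/113) = -1 → non-residue.
(112/113) = +1 → QR.
Total quadratic residues among the 3: 2.

2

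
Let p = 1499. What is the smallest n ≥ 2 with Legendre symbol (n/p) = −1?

(2/1499) = −1, so 2 is the smallest positive non-residue mod 1499.

2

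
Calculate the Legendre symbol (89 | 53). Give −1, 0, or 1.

First reduce: 89 ≡ 36 (mod 53).
Pull out 2^2: since 53 ≡ 5 (mod 8), (2/53) = -1, so (2/53)^2 = +1.
Reciprocity: 9 ≡ 1 and 53 ≡ 1 (mod 4), so (9/53) = +(53/9).
Reduce top mod 9: now compute (8/9).
Pull out 2^3: since 9 ≡ 1 (mod 8), (2/9) = +1, so (2/9)^3 = +1.
Reached (1/9) = 1. Collecting the sign flips along the way, the symbol is +1.

1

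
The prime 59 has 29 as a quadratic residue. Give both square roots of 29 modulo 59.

18, 41

Since 59 ≡ 3 (mod 4), a square root of 29 is 29^((59+1)/4) = 29^15 mod 59.
Repeated squaring: 29^2≡15, 29^4≡48, 29^8≡3 (mod 59).
29^15 = 29^(8+4+2+1) ≡ 41 (mod 59).
Check: 41² = 1681 ≡ 29 (mod 59). The two roots are 18 and 41.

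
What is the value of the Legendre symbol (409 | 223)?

-1

First reduce: 409 ≡ 186 (mod 223).
Pull out 2: since 223 ≡ 7 (mod 8), (2/223) = +1.
Reciprocity: 93 ≡ 1 and 223 ≡ 3 (mod 4), so (93/223) = +(223/93).
Reduce top mod 93: now compute (37/93).
Reciprocity: 37 ≡ 1 and 93 ≡ 1 (mod 4), so (37/93) = +(93/37).
Reduce top mod 37: now compute (19/37).
Reciprocity: 19 ≡ 3 and 37 ≡ 1 (mod 4), so (19/37) = +(37/19).
Reduce top mod 19: now compute (18/19).
Pull out 2: since 19 ≡ 3 (mod 8), (2/19) = -1.
Reciprocity: 9 ≡ 1 and 19 ≡ 3 (mod 4), so (9/19) = +(19/9).
Reduce top mod 9: now compute (1/9).
Reached (1/9) = 1. Collecting the sign flips along the way, the symbol is -1.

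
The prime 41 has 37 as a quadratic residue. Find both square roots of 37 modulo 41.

18, 23

41 ≡ 1 (mod 4), so we find a root by search.
Trying successive values, 18² = 324 ≡ 37 (mod 41). The other root is 41 − 18 = 23.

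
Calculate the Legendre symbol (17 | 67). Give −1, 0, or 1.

1

Euler's criterion: (17/67) ≡ 17^33 (mod 67).
17^2 ≡ 21 (mod 67)
17^4 ≡ 39 (mod 67)
17^8 ≡ 47 (mod 67)
17^16 ≡ 65 (mod 67)
17^32 ≡ 4 (mod 67)
17^33 = 17^(32+1) ≡ 1 (mod 67).
Result is 1, so (17/67) = 1.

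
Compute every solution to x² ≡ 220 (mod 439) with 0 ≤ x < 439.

209, 230

Since 439 ≡ 3 (mod 4), a square root of 220 is 220^((439+1)/4) = 220^110 mod 439.
Repeated squaring: 220^2≡110, 220^4≡247, 220^8≡427, 220^16≡144, 220^32≡103, 220^64≡73 (mod 439).
220^110 = 220^(64+32+8+4+2) ≡ 209 (mod 439).
Check: 209² = 43681 ≡ 220 (mod 439). The two roots are 209 and 230.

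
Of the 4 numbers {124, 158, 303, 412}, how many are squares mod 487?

3

(124/487) = +1 → QR.
(158/487) = -1 → non-residue.
(303/487) = +1 → QR.
(412/487) = +1 → QR.
Total quadratic residues among the 4: 3.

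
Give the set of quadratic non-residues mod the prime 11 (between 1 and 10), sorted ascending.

2 6 7 8 10

Square k = 1,…,5 (k and 11−k give the same square):
1²=1, 2²=4, 3²=9, 4²≡5, 5²≡3 (mod 11).
The residues are {1, 3, 4, 5, 9}; the non-residues are the remaining 5 nonzero classes.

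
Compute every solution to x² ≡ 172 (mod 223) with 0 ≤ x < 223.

Since 223 ≡ 3 (mod 4), a square root of 172 is 172^((223+1)/4) = 172^56 mod 223.
Repeated squaring: 172^2≡148, 172^4≡50, 172^8≡47, 172^16≡202, 172^32≡218 (mod 223).
172^56 = 172^(32+16+8) ≡ 29 (mod 223).
Check: 29² = 841 ≡ 172 (mod 223). The two roots are 29 and 194.

29, 194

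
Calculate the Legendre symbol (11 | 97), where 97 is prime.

Reciprocity: 11 ≡ 3 and 97 ≡ 1 (mod 4), so (11/97) = +(97/11).
Reduce top mod 11: now compute (9/11).
Reciprocity: 9 ≡ 1 and 11 ≡ 3 (mod 4), so (9/11) = +(11/9).
Reduce top mod 9: now compute (2/9).
Pull out 2: since 9 ≡ 1 (mod 8), (2/9) = +1.
Reached (1/9) = 1. Collecting the sign flips along the way, the symbol is +1.

1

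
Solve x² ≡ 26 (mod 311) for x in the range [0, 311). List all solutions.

Since 311 ≡ 3 (mod 4), a square root of 26 is 26^((311+1)/4) = 26^78 mod 311.
Repeated squaring: 26^2≡54, 26^4≡117, 26^8≡5, 26^16≡25, 26^32≡3, 26^64≡9 (mod 311).
26^78 = 26^(64+8+4+2) ≡ 56 (mod 311).
Check: 56² = 3136 ≡ 26 (mod 311). The two roots are 56 and 255.

56, 255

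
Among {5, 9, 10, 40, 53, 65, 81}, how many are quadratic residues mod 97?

(5/97) = -1 → non-residue.
(9/97) = +1 → QR.
(10/97) = -1 → non-residue.
(40/97) = -1 → non-residue.
(53/97) = +1 → QR.
(65/97) = +1 → QR.
(81/97) = +1 → QR.
Total quadratic residues among the 7: 4.

4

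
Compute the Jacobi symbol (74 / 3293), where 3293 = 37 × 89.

Pull out 2: since 3293 ≡ 5 (mod 8), (2/3293) = -1.
Reciprocity: 37 ≡ 1 and 3293 ≡ 1 (mod 4), so (37/3293) = +(3293/37).
Reduce top mod 37: now compute (0/37).
Top reduces to 0: gcd > 1, so the symbol is 0.

0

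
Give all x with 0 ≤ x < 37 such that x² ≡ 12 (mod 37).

37 ≡ 1 (mod 4), so we find a root by search.
Trying successive values, 7² = 49 ≡ 12 (mod 37). The other root is 37 − 7 = 30.

7, 30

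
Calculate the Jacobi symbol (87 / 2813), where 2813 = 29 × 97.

Reciprocity: 87 ≡ 3 and 2813 ≡ 1 (mod 4), so (87/2813) = +(2813/87).
Reduce top mod 87: now compute (29/87).
Reciprocity: 29 ≡ 1 and 87 ≡ 3 (mod 4), so (29/87) = +(87/29).
Reduce top mod 29: now compute (0/29).
Top reduces to 0: gcd > 1, so the symbol is 0.

0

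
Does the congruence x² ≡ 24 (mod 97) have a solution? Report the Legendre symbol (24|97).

Pull out 2^3: since 97 ≡ 1 (mod 8), (2/97) = +1, so (2/97)^3 = +1.
Reciprocity: 3 ≡ 3 and 97 ≡ 1 (mod 4), so (3/97) = +(97/3).
Reduce top mod 3: now compute (1/3).
Reached (1/3) = 1. Collecting the sign flips along the way, the symbol is +1.

1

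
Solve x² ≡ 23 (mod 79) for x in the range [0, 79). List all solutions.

Since 79 ≡ 3 (mod 4), a square root of 23 is 23^((79+1)/4) = 23^20 mod 79.
Repeated squaring: 23^2≡55, 23^4≡23, 23^8≡55, 23^16≡23 (mod 79).
23^20 = 23^(16+4) ≡ 55 (mod 79).
Check: 55² = 3025 ≡ 23 (mod 79). The two roots are 24 and 55.

24, 55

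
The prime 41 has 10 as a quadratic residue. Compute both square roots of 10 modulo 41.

16, 25

41 ≡ 1 (mod 4), so we find a root by search.
Trying successive values, 16² = 256 ≡ 10 (mod 41). The other root is 41 − 16 = 25.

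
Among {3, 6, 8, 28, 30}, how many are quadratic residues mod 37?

(3/37) = +1 → QR.
(6/37) = -1 → non-residue.
(8/37) = -1 → non-residue.
(28/37) = +1 → QR.
(30/37) = +1 → QR.
Total quadratic residues among the 5: 3.

3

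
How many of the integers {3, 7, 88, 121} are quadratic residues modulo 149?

(3/149) = -1 → non-residue.
(7/149) = +1 → QR.
(88/149) = +1 → QR.
(121/149) = +1 → QR.
Total quadratic residues among the 4: 3.

3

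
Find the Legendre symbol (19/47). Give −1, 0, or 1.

-1

Euler's criterion: (19/47) ≡ 19^23 (mod 47).
19^2 ≡ 32 (mod 47)
19^4 ≡ 37 (mod 47)
19^8 ≡ 6 (mod 47)
19^16 ≡ 36 (mod 47)
19^23 = 19^(16+4+2+1) ≡ 46 (mod 47).
Result is 46 ≡ −1, so (19/47) = −1.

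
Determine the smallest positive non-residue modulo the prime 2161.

7

(2/2161) = +1, so 2 is a residue.
(3/2161) = +1, so 3 is a residue.
(4/2161) = +1, so 4 is a residue.
(5/2161) = +1, so 5 is a residue.
(6/2161) = +1, so 6 is a residue.
(7/2161) = −1, so 7 is the smallest positive non-residue mod 2161.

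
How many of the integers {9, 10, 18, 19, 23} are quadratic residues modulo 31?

(9/31) = +1 → QR.
(10/31) = +1 → QR.
(18/31) = +1 → QR.
(19/31) = +1 → QR.
(23/31) = -1 → non-residue.
Total quadratic residues among the 5: 4.

4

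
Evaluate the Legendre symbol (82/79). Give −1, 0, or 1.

First reduce: 82 ≡ 3 (mod 79).
Reciprocity: 3 ≡ 3 and 79 ≡ 3 (mod 4), so (3/79) = −(79/3).
Reduce top mod 3: now compute (1/3).
Reached (1/3) = 1. Collecting the sign flips along the way, the symbol is -1.

-1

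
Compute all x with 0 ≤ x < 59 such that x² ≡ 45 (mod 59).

24, 35

Since 59 ≡ 3 (mod 4), a square root of 45 is 45^((59+1)/4) = 45^15 mod 59.
Repeated squaring: 45^2≡19, 45^4≡7, 45^8≡49 (mod 59).
45^15 = 45^(8+4+2+1) ≡ 35 (mod 59).
Check: 35² = 1225 ≡ 45 (mod 59). The two roots are 24 and 35.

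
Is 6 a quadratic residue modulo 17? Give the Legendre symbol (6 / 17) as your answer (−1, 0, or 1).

-1

Euler's criterion: (6/17) ≡ 6^8 (mod 17).
6^2 ≡ 2 (mod 17)
6^4 ≡ 4 (mod 17)
6^8 ≡ 16 (mod 17)
6^8 = 6^(8) ≡ 16 (mod 17).
Result is 16 ≡ −1, so (6/17) = −1.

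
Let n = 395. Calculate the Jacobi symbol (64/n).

Pull out 2^6: since 395 ≡ 3 (mod 8), (2/395) = -1, so (2/395)^6 = +1.
Reached (1/395) = 1. Collecting the sign flips along the way, the symbol is +1.

1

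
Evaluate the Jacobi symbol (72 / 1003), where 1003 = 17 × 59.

-1

Pull out 2^3: since 1003 ≡ 3 (mod 8), (2/1003) = -1, so (2/1003)^3 = -1.
Reciprocity: 9 ≡ 1 and 1003 ≡ 3 (mod 4), so (9/1003) = +(1003/9).
Reduce top mod 9: now compute (4/9).
Pull out 2^2: since 9 ≡ 1 (mod 8), (2/9) = +1, so (2/9)^2 = +1.
Reached (1/9) = 1. Collecting the sign flips along the way, the symbol is -1.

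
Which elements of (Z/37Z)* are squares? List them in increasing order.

Square k = 1,…,18 (k and 37−k give the same square):
1²=1, 2²=4, 3²=9, 4²=16, 5²=25, 6²=36, 7²≡12, 8²≡27, 9²≡7, 10²≡26, 11²≡10, 12²≡33, 13²≡21, 14²≡11, 15²≡3, 16²≡34, 17²≡30, 18²≡28 (mod 37).
So the quadratic residues mod 37 are {1, 3, 4, 7, 9, 10, 11, 12, 16, 21, 25, 26, 27, 28, 30, 33, 34, 36}.

1,3,4,7,9,10,11,12,16,21,25,26,27,28,30,33,34,36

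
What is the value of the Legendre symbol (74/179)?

Pull out 2: since 179 ≡ 3 (mod 8), (2/179) = -1.
Reciprocity: 37 ≡ 1 and 179 ≡ 3 (mod 4), so (37/179) = +(179/37).
Reduce top mod 37: now compute (31/37).
Reciprocity: 31 ≡ 3 and 37 ≡ 1 (mod 4), so (31/37) = +(37/31).
Reduce top mod 31: now compute (6/31).
Pull out 2: since 31 ≡ 7 (mod 8), (2/31) = +1.
Reciprocity: 3 ≡ 3 and 31 ≡ 3 (mod 4), so (3/31) = −(31/3).
Reduce top mod 3: now compute (1/3).
Reached (1/3) = 1. Collecting the sign flips along the way, the symbol is +1.

1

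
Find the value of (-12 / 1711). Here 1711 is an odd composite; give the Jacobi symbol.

1

First reduce: -12 ≡ 1699 (mod 1711).
Reciprocity: 1699 ≡ 3 and 1711 ≡ 3 (mod 4), so (1699/1711) = −(1711/1699).
Reduce top mod 1699: now compute (12/1699).
Pull out 2^2: since 1699 ≡ 3 (mod 8), (2/1699) = -1, so (2/1699)^2 = +1.
Reciprocity: 3 ≡ 3 and 1699 ≡ 3 (mod 4), so (3/1699) = −(1699/3).
Reduce top mod 3: now compute (1/3).
Reached (1/3) = 1. Collecting the sign flips along the way, the symbol is +1.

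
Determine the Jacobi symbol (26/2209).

1

Pull out 2: since 2209 ≡ 1 (mod 8), (2/2209) = +1.
Reciprocity: 13 ≡ 1 and 2209 ≡ 1 (mod 4), so (13/2209) = +(2209/13).
Reduce top mod 13: now compute (12/13).
Pull out 2^2: since 13 ≡ 5 (mod 8), (2/13) = -1, so (2/13)^2 = +1.
Reciprocity: 3 ≡ 3 and 13 ≡ 1 (mod 4), so (3/13) = +(13/3).
Reduce top mod 3: now compute (1/3).
Reached (1/3) = 1. Collecting the sign flips along the way, the symbol is +1.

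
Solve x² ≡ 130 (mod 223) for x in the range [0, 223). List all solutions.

24, 199

Since 223 ≡ 3 (mod 4), a square root of 130 is 130^((223+1)/4) = 130^56 mod 223.
Repeated squaring: 130^2≡175, 130^4≡74, 130^8≡124, 130^16≡212, 130^32≡121 (mod 223).
130^56 = 130^(32+16+8) ≡ 199 (mod 223).
Check: 199² = 39601 ≡ 130 (mod 223). The two roots are 24 and 199.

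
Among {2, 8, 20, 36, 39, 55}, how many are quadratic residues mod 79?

(2/79) = +1 → QR.
(8/79) = +1 → QR.
(20/79) = +1 → QR.
(36/79) = +1 → QR.
(39/79) = -1 → non-residue.
(55/79) = +1 → QR.
Total quadratic residues among the 6: 5.

5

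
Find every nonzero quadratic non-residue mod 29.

Square k = 1,…,14 (k and 29−k give the same square):
1²=1, 2²=4, 3²=9, 4²=16, 5²=25, 6²≡7, 7²≡20, 8²≡6, 9²≡23, 10²≡13, 11²≡5, 12²≡28, 13²≡24, 14²≡22 (mod 29).
The residues are {1, 4, 5, 6, 7, 9, 13, 16, 20, 22, 23, 24, 25, 28}; the non-residues are the remaining 14 nonzero classes.

2 3 8 10 11 12 14 15 17 18 19 21 26 27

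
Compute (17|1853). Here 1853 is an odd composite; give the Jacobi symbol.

0

Reciprocity: 17 ≡ 1 and 1853 ≡ 1 (mod 4), so (17/1853) = +(1853/17).
Reduce top mod 17: now compute (0/17).
Top reduces to 0: gcd > 1, so the symbol is 0.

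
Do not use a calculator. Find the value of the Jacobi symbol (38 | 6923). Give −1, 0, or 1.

1

Pull out 2: since 6923 ≡ 3 (mod 8), (2/6923) = -1.
Reciprocity: 19 ≡ 3 and 6923 ≡ 3 (mod 4), so (19/6923) = −(6923/19).
Reduce top mod 19: now compute (7/19).
Reciprocity: 7 ≡ 3 and 19 ≡ 3 (mod 4), so (7/19) = −(19/7).
Reduce top mod 7: now compute (5/7).
Reciprocity: 5 ≡ 1 and 7 ≡ 3 (mod 4), so (5/7) = +(7/5).
Reduce top mod 5: now compute (2/5).
Pull out 2: since 5 ≡ 5 (mod 8), (2/5) = -1.
Reached (1/5) = 1. Collecting the sign flips along the way, the symbol is +1.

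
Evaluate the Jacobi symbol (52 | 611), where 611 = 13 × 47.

0

Pull out 2^2: since 611 ≡ 3 (mod 8), (2/611) = -1, so (2/611)^2 = +1.
Reciprocity: 13 ≡ 1 and 611 ≡ 3 (mod 4), so (13/611) = +(611/13).
Reduce top mod 13: now compute (0/13).
Top reduces to 0: gcd > 1, so the symbol is 0.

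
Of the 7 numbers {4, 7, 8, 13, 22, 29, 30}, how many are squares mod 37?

(4/37) = +1 → QR.
(7/37) = +1 → QR.
(8/37) = -1 → non-residue.
(13/37) = -1 → non-residue.
(22/37) = -1 → non-residue.
(29/37) = -1 → non-residue.
(30/37) = +1 → QR.
Total quadratic residues among the 7: 3.

3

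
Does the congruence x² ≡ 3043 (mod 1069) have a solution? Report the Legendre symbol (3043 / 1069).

First reduce: 3043 ≡ 905 (mod 1069).
Reciprocity: 905 ≡ 1 and 1069 ≡ 1 (mod 4), so (905/1069) = +(1069/905).
Reduce top mod 905: now compute (164/905).
Pull out 2^2: since 905 ≡ 1 (mod 8), (2/905) = +1, so (2/905)^2 = +1.
Reciprocity: 41 ≡ 1 and 905 ≡ 1 (mod 4), so (41/905) = +(905/41).
Reduce top mod 41: now compute (3/41).
Reciprocity: 3 ≡ 3 and 41 ≡ 1 (mod 4), so (3/41) = +(41/3).
Reduce top mod 3: now compute (2/3).
Pull out 2: since 3 ≡ 3 (mod 8), (2/3) = -1.
Reached (1/3) = 1. Collecting the sign flips along the way, the symbol is -1.

-1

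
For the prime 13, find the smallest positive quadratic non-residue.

2

(2/13) = −1, so 2 is the smallest positive non-residue mod 13.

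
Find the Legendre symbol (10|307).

1

Euler's criterion: (10/307) ≡ 10^153 (mod 307).
10^2 ≡ 100 (mod 307)
10^4 ≡ 176 (mod 307)
10^8 ≡ 276 (mod 307)
10^16 ≡ 40 (mod 307)
10^32 ≡ 65 (mod 307)
10^64 ≡ 234 (mod 307)
10^128 ≡ 110 (mod 307)
10^153 = 10^(128+16+8+1) ≡ 1 (mod 307).
Result is 1, so (10/307) = 1.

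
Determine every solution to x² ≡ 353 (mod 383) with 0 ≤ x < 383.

Since 383 ≡ 3 (mod 4), a square root of 353 is 353^((383+1)/4) = 353^96 mod 383.
Repeated squaring: 353^2≡134, 353^4≡338, 353^8≡110, 353^16≡227, 353^32≡207, 353^64≡336 (mod 383).
353^96 = 353^(64+32) ≡ 229 (mod 383).
Check: 229² = 52441 ≡ 353 (mod 383). The two roots are 154 and 229.

154, 229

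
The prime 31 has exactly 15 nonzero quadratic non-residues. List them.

Square k = 1,…,15 (k and 31−k give the same square):
1²=1, 2²=4, 3²=9, 4²=16, 5²=25, 6²≡5, 7²≡18, 8²≡2, 9²≡19, 10²≡7, 11²≡28, 12²≡20, 13²≡14, 14²≡10, 15²≡8 (mod 31).
The residues are {1, 2, 4, 5, 7, 8, 9, 10, 14, 16, 18, 19, 20, 25, 28}; the non-residues are the remaining 15 nonzero classes.

3 6 11 12 13 15 17 21 22 23 24 26 27 29 30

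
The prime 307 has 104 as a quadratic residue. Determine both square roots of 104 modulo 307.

59, 248

Since 307 ≡ 3 (mod 4), a square root of 104 is 104^((307+1)/4) = 104^77 mod 307.
Repeated squaring: 104^2≡71, 104^4≡129, 104^8≡63, 104^16≡285, 104^32≡177, 104^64≡15 (mod 307).
104^77 = 104^(64+8+4+1) ≡ 248 (mod 307).
Check: 248² = 61504 ≡ 104 (mod 307). The two roots are 59 and 248.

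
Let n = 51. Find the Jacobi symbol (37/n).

-1

Reciprocity: 37 ≡ 1 and 51 ≡ 3 (mod 4), so (37/51) = +(51/37).
Reduce top mod 37: now compute (14/37).
Pull out 2: since 37 ≡ 5 (mod 8), (2/37) = -1.
Reciprocity: 7 ≡ 3 and 37 ≡ 1 (mod 4), so (7/37) = +(37/7).
Reduce top mod 7: now compute (2/7).
Pull out 2: since 7 ≡ 7 (mod 8), (2/7) = +1.
Reached (1/7) = 1. Collecting the sign flips along the way, the symbol is -1.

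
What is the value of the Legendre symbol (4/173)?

1

Pull out 2^2: since 173 ≡ 5 (mod 8), (2/173) = -1, so (2/173)^2 = +1.
Reached (1/173) = 1. Collecting the sign flips along the way, the symbol is +1.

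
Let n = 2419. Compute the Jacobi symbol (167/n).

-1

Reciprocity: 167 ≡ 3 and 2419 ≡ 3 (mod 4), so (167/2419) = −(2419/167).
Reduce top mod 167: now compute (81/167).
Reciprocity: 81 ≡ 1 and 167 ≡ 3 (mod 4), so (81/167) = +(167/81).
Reduce top mod 81: now compute (5/81).
Reciprocity: 5 ≡ 1 and 81 ≡ 1 (mod 4), so (5/81) = +(81/5).
Reduce top mod 5: now compute (1/5).
Reached (1/5) = 1. Collecting the sign flips along the way, the symbol is -1.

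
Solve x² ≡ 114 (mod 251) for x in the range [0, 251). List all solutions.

37, 214

Since 251 ≡ 3 (mod 4), a square root of 114 is 114^((251+1)/4) = 114^63 mod 251.
Repeated squaring: 114^2≡195, 114^4≡124, 114^8≡65, 114^16≡209, 114^32≡7 (mod 251).
114^63 = 114^(32+16+8+4+2+1) ≡ 214 (mod 251).
Check: 214² = 45796 ≡ 114 (mod 251). The two roots are 37 and 214.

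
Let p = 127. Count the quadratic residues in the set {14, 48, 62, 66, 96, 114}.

(14/127) = -1 → non-residue.
(48/127) = -1 → non-residue.
(62/127) = +1 → QR.
(66/127) = -1 → non-residue.
(96/127) = -1 → non-residue.
(114/127) = -1 → non-residue.
Total quadratic residues among the 6: 1.

1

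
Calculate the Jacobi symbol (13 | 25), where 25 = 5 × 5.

Reciprocity: 13 ≡ 1 and 25 ≡ 1 (mod 4), so (13/25) = +(25/13).
Reduce top mod 13: now compute (12/13).
Pull out 2^2: since 13 ≡ 5 (mod 8), (2/13) = -1, so (2/13)^2 = +1.
Reciprocity: 3 ≡ 3 and 13 ≡ 1 (mod 4), so (3/13) = +(13/3).
Reduce top mod 3: now compute (1/3).
Reached (1/3) = 1. Collecting the sign flips along the way, the symbol is +1.

1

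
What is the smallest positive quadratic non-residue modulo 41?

3

(2/41) = +1, so 2 is a residue.
(3/41) = −1, so 3 is the smallest positive non-residue mod 41.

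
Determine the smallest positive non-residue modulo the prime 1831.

3

(2/1831) = +1, so 2 is a residue.
(3/1831) = −1, so 3 is the smallest positive non-residue mod 1831.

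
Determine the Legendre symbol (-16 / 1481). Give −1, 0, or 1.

First reduce: -16 ≡ 1465 (mod 1481).
Reciprocity: 1465 ≡ 1 and 1481 ≡ 1 (mod 4), so (1465/1481) = +(1481/1465).
Reduce top mod 1465: now compute (16/1465).
Pull out 2^4: since 1465 ≡ 1 (mod 8), (2/1465) = +1, so (2/1465)^4 = +1.
Reached (1/1465) = 1. Collecting the sign flips along the way, the symbol is +1.

1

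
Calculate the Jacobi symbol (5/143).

Reciprocity: 5 ≡ 1 and 143 ≡ 3 (mod 4), so (5/143) = +(143/5).
Reduce top mod 5: now compute (3/5).
Reciprocity: 3 ≡ 3 and 5 ≡ 1 (mod 4), so (3/5) = +(5/3).
Reduce top mod 3: now compute (2/3).
Pull out 2: since 3 ≡ 3 (mod 8), (2/3) = -1.
Reached (1/3) = 1. Collecting the sign flips along the way, the symbol is -1.

-1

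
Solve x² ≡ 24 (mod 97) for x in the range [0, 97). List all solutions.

97 ≡ 1 (mod 4), so we find a root by search.
Trying successive values, 11² = 121 ≡ 24 (mod 97). The other root is 97 − 11 = 86.

11, 86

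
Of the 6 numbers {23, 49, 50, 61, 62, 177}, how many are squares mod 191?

4

(23/191) = +1 → QR.
(49/191) = +1 → QR.
(50/191) = +1 → QR.
(61/191) = -1 → non-residue.
(62/191) = -1 → non-residue.
(177/191) = +1 → QR.
Total quadratic residues among the 6: 4.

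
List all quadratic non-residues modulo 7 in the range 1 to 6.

3, 5, 6

Square k = 1,…,3 (k and 7−k give the same square):
1²=1, 2²=4, 3²≡2 (mod 7).
The residues are {1, 2, 4}; the non-residues are the remaining 3 nonzero classes.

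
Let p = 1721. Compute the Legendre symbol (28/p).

Pull out 2^2: since 1721 ≡ 1 (mod 8), (2/1721) = +1, so (2/1721)^2 = +1.
Reciprocity: 7 ≡ 3 and 1721 ≡ 1 (mod 4), so (7/1721) = +(1721/7).
Reduce top mod 7: now compute (6/7).
Pull out 2: since 7 ≡ 7 (mod 8), (2/7) = +1.
Reciprocity: 3 ≡ 3 and 7 ≡ 3 (mod 4), so (3/7) = −(7/3).
Reduce top mod 3: now compute (1/3).
Reached (1/3) = 1. Collecting the sign flips along the way, the symbol is -1.

-1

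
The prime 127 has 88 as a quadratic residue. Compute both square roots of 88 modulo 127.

56, 71

Since 127 ≡ 3 (mod 4), a square root of 88 is 88^((127+1)/4) = 88^32 mod 127.
Repeated squaring: 88^2≡124, 88^4≡9, 88^8≡81, 88^16≡84, 88^32≡71 (mod 127).
88^32 = 88^(32) ≡ 71 (mod 127).
Check: 71² = 5041 ≡ 88 (mod 127). The two roots are 56 and 71.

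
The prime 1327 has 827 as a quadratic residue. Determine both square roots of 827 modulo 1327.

Since 1327 ≡ 3 (mod 4), a square root of 827 is 827^((1327+1)/4) = 827^332 mod 1327.
Repeated squaring: 827^2≡524, 827^4≡1214, 827^8≡826, 827^16≡198, 827^32≡721, 827^64≡984, 827^128≡873, 827^256≡431 (mod 1327).
827^332 = 827^(256+64+8+4) ≡ 1268 (mod 1327).
Check: 1268² = 1607824 ≡ 827 (mod 1327). The two roots are 59 and 1268.

59, 1268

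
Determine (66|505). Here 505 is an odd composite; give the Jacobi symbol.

-1

Pull out 2: since 505 ≡ 1 (mod 8), (2/505) = +1.
Reciprocity: 33 ≡ 1 and 505 ≡ 1 (mod 4), so (33/505) = +(505/33).
Reduce top mod 33: now compute (10/33).
Pull out 2: since 33 ≡ 1 (mod 8), (2/33) = +1.
Reciprocity: 5 ≡ 1 and 33 ≡ 1 (mod 4), so (5/33) = +(33/5).
Reduce top mod 5: now compute (3/5).
Reciprocity: 3 ≡ 3 and 5 ≡ 1 (mod 4), so (3/5) = +(5/3).
Reduce top mod 3: now compute (2/3).
Pull out 2: since 3 ≡ 3 (mod 8), (2/3) = -1.
Reached (1/3) = 1. Collecting the sign flips along the way, the symbol is -1.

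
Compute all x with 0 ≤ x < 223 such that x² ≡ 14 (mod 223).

Since 223 ≡ 3 (mod 4), a square root of 14 is 14^((223+1)/4) = 14^56 mod 223.
Repeated squaring: 14^2≡196, 14^4≡60, 14^8≡32, 14^16≡132, 14^32≡30 (mod 223).
14^56 = 14^(32+16+8) ≡ 56 (mod 223).
Check: 56² = 3136 ≡ 14 (mod 223). The two roots are 56 and 167.

56, 167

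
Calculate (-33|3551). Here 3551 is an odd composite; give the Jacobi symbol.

First reduce: -33 ≡ 3518 (mod 3551).
Pull out 2: since 3551 ≡ 7 (mod 8), (2/3551) = +1.
Reciprocity: 1759 ≡ 3 and 3551 ≡ 3 (mod 4), so (1759/3551) = −(3551/1759).
Reduce top mod 1759: now compute (33/1759).
Reciprocity: 33 ≡ 1 and 1759 ≡ 3 (mod 4), so (33/1759) = +(1759/33).
Reduce top mod 33: now compute (10/33).
Pull out 2: since 33 ≡ 1 (mod 8), (2/33) = +1.
Reciprocity: 5 ≡ 1 and 33 ≡ 1 (mod 4), so (5/33) = +(33/5).
Reduce top mod 5: now compute (3/5).
Reciprocity: 3 ≡ 3 and 5 ≡ 1 (mod 4), so (3/5) = +(5/3).
Reduce top mod 3: now compute (2/3).
Pull out 2: since 3 ≡ 3 (mod 8), (2/3) = -1.
Reached (1/3) = 1. Collecting the sign flips along the way, the symbol is +1.

1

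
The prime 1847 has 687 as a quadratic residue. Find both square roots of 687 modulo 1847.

556, 1291

Since 1847 ≡ 3 (mod 4), a square root of 687 is 687^((1847+1)/4) = 687^462 mod 1847.
Repeated squaring: 687^2≡984, 687^4≡428, 687^8≡331, 687^16≡588, 687^32≡355, 687^64≡429, 687^128≡1188, 687^256≡236 (mod 1847).
687^462 = 687^(256+128+64+8+4+2) ≡ 556 (mod 1847).
Check: 556² = 309136 ≡ 687 (mod 1847). The two roots are 556 and 1291.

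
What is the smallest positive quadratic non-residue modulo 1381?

2

(2/1381) = −1, so 2 is the smallest positive non-residue mod 1381.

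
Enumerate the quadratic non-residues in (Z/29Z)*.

Square k = 1,…,14 (k and 29−k give the same square):
1²=1, 2²=4, 3²=9, 4²=16, 5²=25, 6²≡7, 7²≡20, 8²≡6, 9²≡23, 10²≡13, 11²≡5, 12²≡28, 13²≡24, 14²≡22 (mod 29).
The residues are {1, 4, 5, 6, 7, 9, 13, 16, 20, 22, 23, 24, 25, 28}; the non-residues are the remaining 14 nonzero classes.

2,3,8,10,11,12,14,15,17,18,19,21,26,27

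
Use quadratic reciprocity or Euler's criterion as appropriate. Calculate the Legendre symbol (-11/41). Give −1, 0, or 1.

-1

First reduce: -11 ≡ 30 (mod 41).
Pull out 2: since 41 ≡ 1 (mod 8), (2/41) = +1.
Reciprocity: 15 ≡ 3 and 41 ≡ 1 (mod 4), so (15/41) = +(41/15).
Reduce top mod 15: now compute (11/15).
Reciprocity: 11 ≡ 3 and 15 ≡ 3 (mod 4), so (11/15) = −(15/11).
Reduce top mod 11: now compute (4/11).
Pull out 2^2: since 11 ≡ 3 (mod 8), (2/11) = -1, so (2/11)^2 = +1.
Reached (1/11) = 1. Collecting the sign flips along the way, the symbol is -1.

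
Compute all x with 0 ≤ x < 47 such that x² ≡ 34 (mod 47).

Since 47 ≡ 3 (mod 4), a square root of 34 is 34^((47+1)/4) = 34^12 mod 47.
Repeated squaring: 34^2≡28, 34^4≡32, 34^8≡37 (mod 47).
34^12 = 34^(8+4) ≡ 9 (mod 47).
Check: 9² = 81 ≡ 34 (mod 47). The two roots are 9 and 38.

9, 38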